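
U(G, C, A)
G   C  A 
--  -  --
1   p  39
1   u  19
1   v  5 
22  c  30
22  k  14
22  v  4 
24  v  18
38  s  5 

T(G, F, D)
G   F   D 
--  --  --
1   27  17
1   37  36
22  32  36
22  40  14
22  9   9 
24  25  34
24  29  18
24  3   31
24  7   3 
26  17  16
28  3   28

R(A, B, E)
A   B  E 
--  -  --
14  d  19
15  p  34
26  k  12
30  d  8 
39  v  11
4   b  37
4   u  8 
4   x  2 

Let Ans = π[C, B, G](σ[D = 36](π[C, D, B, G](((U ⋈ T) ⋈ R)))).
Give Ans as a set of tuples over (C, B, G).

U ⋈ T (natural join on G): {(1, p, 39, 27, 17), (1, p, 39, 37, 36), (1, u, 19, 27, 17), (1, u, 19, 37, 36), (1, v, 5, 27, 17), (1, v, 5, 37, 36), (22, c, 30, 32, 36), (22, c, 30, 40, 14), (22, c, 30, 9, 9), (22, k, 14, 32, 36), (22, k, 14, 40, 14), (22, k, 14, 9, 9), (22, v, 4, 32, 36), (22, v, 4, 40, 14), (22, v, 4, 9, 9), (24, v, 18, 25, 34), (24, v, 18, 29, 18), (24, v, 18, 3, 31), (24, v, 18, 7, 3)}
(U ⋈ T) ⋈ R (natural join on A): {(1, p, 39, 27, 17, v, 11), (1, p, 39, 37, 36, v, 11), (22, c, 30, 32, 36, d, 8), (22, c, 30, 40, 14, d, 8), (22, c, 30, 9, 9, d, 8), (22, k, 14, 32, 36, d, 19), (22, k, 14, 40, 14, d, 19), (22, k, 14, 9, 9, d, 19), (22, v, 4, 32, 36, b, 37), (22, v, 4, 32, 36, u, 8), (22, v, 4, 32, 36, x, 2), (22, v, 4, 40, 14, b, 37), (22, v, 4, 40, 14, u, 8), (22, v, 4, 40, 14, x, 2), (22, v, 4, 9, 9, b, 37), (22, v, 4, 9, 9, u, 8), (22, v, 4, 9, 9, x, 2)}
π_{C, D, B, G} gives {(c, 14, d, 22), (c, 36, d, 22), (c, 9, d, 22), (k, 14, d, 22), (k, 36, d, 22), (k, 9, d, 22), (p, 17, v, 1), (p, 36, v, 1), (v, 14, b, 22), (v, 14, u, 22), (v, 14, x, 22), (v, 36, b, 22), (v, 36, u, 22), (v, 36, x, 22), (v, 9, b, 22), (v, 9, u, 22), (v, 9, x, 22)}.
σ[D = 36]: keep tuples satisfying D = 36 → {(c, 36, d, 22), (k, 36, d, 22), (p, 36, v, 1), (v, 36, b, 22), (v, 36, u, 22), (v, 36, x, 22)}
π_{C, B, G} gives {(c, d, 22), (k, d, 22), (p, v, 1), (v, b, 22), (v, u, 22), (v, x, 22)}.

{(c, d, 22), (k, d, 22), (p, v, 1), (v, b, 22), (v, u, 22), (v, x, 22)}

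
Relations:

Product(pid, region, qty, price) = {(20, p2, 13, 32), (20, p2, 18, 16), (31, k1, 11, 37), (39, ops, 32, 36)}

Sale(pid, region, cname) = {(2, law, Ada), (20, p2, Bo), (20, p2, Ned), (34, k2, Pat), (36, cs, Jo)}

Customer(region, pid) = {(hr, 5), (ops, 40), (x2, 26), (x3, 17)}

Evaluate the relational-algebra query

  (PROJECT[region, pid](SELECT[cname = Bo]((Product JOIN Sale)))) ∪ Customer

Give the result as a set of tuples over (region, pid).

{(hr, 5), (ops, 40), (p2, 20), (x2, 26), (x3, 17)}

Joining Product and Sale on pid, region yields {(20, p2, 13, 32, Bo), (20, p2, 13, 32, Ned), (20, p2, 18, 16, Bo), (20, p2, 18, 16, Ned)}.
σ[cname = Bo]: keep tuples satisfying cname = Bo → {(20, p2, 13, 32, Bo), (20, p2, 18, 16, Bo)}
π_{region, pid} gives {(p2, 20)} (1 duplicate(s) eliminated).
Set union of the two operands is {(hr, 5), (ops, 40), (p2, 20), (x2, 26), (x3, 17)}.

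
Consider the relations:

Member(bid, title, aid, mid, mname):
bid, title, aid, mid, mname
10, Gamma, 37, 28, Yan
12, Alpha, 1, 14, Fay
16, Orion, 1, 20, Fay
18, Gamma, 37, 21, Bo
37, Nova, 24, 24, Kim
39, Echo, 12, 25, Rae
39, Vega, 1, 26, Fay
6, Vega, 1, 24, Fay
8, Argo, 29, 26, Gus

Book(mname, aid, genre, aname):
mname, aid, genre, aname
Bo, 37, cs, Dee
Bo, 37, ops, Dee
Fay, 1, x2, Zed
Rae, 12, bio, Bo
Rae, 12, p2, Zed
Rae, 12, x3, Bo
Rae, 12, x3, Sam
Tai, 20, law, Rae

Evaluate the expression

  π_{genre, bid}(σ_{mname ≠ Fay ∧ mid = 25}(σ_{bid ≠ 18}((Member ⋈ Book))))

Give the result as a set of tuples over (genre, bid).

Member ⋈ Book (natural join on aid, mname): {(12, Alpha, 1, 14, Fay, x2, Zed), (16, Orion, 1, 20, Fay, x2, Zed), (18, Gamma, 37, 21, Bo, cs, Dee), (18, Gamma, 37, 21, Bo, ops, Dee), (39, Echo, 12, 25, Rae, bio, Bo), (39, Echo, 12, 25, Rae, p2, Zed), (39, Echo, 12, 25, Rae, x3, Bo), (39, Echo, 12, 25, Rae, x3, Sam), (39, Vega, 1, 26, Fay, x2, Zed), (6, Vega, 1, 24, Fay, x2, Zed)}
Selection bid ≠ 18: {(12, Alpha, 1, 14, Fay, x2, Zed), (16, Orion, 1, 20, Fay, x2, Zed), (39, Echo, 12, 25, Rae, bio, Bo), (39, Echo, 12, 25, Rae, p2, Zed), (39, Echo, 12, 25, Rae, x3, Bo), (39, Echo, 12, 25, Rae, x3, Sam), (39, Vega, 1, 26, Fay, x2, Zed), (6, Vega, 1, 24, Fay, x2, Zed)}
Selection mname ≠ Fay ∧ mid = 25: {(39, Echo, 12, 25, Rae, bio, Bo), (39, Echo, 12, 25, Rae, p2, Zed), (39, Echo, 12, 25, Rae, x3, Bo), (39, Echo, 12, 25, Rae, x3, Sam)}
π[genre, bid]: project onto (genre, bid) (1 duplicate(s) eliminated) → {(bio, 39), (p2, 39), (x3, 39)}

{(bio, 39), (p2, 39), (x3, 39)}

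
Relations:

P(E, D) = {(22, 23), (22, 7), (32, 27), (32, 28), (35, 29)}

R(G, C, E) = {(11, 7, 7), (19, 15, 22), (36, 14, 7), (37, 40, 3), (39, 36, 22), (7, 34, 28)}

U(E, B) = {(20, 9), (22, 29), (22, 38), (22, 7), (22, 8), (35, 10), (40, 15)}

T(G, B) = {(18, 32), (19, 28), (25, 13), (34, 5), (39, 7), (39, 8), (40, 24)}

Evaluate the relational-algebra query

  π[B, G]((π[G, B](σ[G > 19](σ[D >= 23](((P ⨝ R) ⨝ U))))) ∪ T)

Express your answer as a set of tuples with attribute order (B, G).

Joining P and R on E yields {(22, 23, 19, 15), (22, 23, 39, 36), (22, 7, 19, 15), (22, 7, 39, 36)}.
Joining (P ⨝ R) and U on E yields {(22, 23, 19, 15, 29), (22, 23, 19, 15, 38), (22, 23, 19, 15, 7), (22, 23, 19, 15, 8), (22, 23, 39, 36, 29), (22, 23, 39, 36, 38), (22, 23, 39, 36, 7), (22, 23, 39, 36, 8), (22, 7, 19, 15, 29), (22, 7, 19, 15, 38), (22, 7, 19, 15, 7), (22, 7, 19, 15, 8), (22, 7, 39, 36, 29), (22, 7, 39, 36, 38), (22, 7, 39, 36, 7), (22, 7, 39, 36, 8)}.
Selection D >= 23: {(22, 23, 19, 15, 29), (22, 23, 19, 15, 38), (22, 23, 19, 15, 7), (22, 23, 19, 15, 8), (22, 23, 39, 36, 29), (22, 23, 39, 36, 38), (22, 23, 39, 36, 7), (22, 23, 39, 36, 8)}
Selection G > 19: {(22, 23, 39, 36, 29), (22, 23, 39, 36, 38), (22, 23, 39, 36, 7), (22, 23, 39, 36, 8)}
Projecting to G, B: {(39, 29), (39, 38), (39, 7), (39, 8)}
Union: {(39, 29), (39, 38), (39, 7), (39, 8)} with {(18, 32), (19, 28), (25, 13), (34, 5), (39, 7), (39, 8), (40, 24)} → {(18, 32), (19, 28), (25, 13), (34, 5), (39, 29), (39, 38), (39, 7), (39, 8), (40, 24)}
Projecting to B, G: {(13, 25), (24, 40), (28, 19), (29, 39), (32, 18), (38, 39), (5, 34), (7, 39), (8, 39)}

{(13, 25), (24, 40), (28, 19), (29, 39), (32, 18), (38, 39), (5, 34), (7, 39), (8, 39)}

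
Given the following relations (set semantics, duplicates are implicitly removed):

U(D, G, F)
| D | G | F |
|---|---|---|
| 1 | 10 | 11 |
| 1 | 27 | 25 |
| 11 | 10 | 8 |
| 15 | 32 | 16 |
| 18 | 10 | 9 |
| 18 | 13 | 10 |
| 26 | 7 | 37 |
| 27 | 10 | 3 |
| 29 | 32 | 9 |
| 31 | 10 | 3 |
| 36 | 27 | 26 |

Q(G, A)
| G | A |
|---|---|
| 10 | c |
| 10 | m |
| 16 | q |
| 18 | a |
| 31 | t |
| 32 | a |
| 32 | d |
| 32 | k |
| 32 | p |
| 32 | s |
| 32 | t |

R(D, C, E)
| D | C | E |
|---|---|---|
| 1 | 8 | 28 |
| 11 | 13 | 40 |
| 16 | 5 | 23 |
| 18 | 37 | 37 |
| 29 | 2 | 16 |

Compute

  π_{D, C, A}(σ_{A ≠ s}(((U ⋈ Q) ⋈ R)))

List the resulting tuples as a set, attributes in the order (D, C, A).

{(1, 8, c), (1, 8, m), (11, 13, c), (11, 13, m), (18, 37, c), (18, 37, m), (29, 2, a), (29, 2, d), (29, 2, k), (29, 2, p), (29, 2, t)}

Natural join on G: {(1, 10, 11, c), (1, 10, 11, m), (11, 10, 8, c), (11, 10, 8, m), (15, 32, 16, a), (15, 32, 16, d), (15, 32, 16, k), (15, 32, 16, p), (15, 32, 16, s), (15, 32, 16, t), (18, 10, 9, c), (18, 10, 9, m), (27, 10, 3, c), (27, 10, 3, m), (29, 32, 9, a), (29, 32, 9, d), (29, 32, 9, k), (29, 32, 9, p), (29, 32, 9, s), (29, 32, 9, t), (31, 10, 3, c), (31, 10, 3, m)}
Natural join on D: {(1, 10, 11, c, 8, 28), (1, 10, 11, m, 8, 28), (11, 10, 8, c, 13, 40), (11, 10, 8, m, 13, 40), (18, 10, 9, c, 37, 37), (18, 10, 9, m, 37, 37), (29, 32, 9, a, 2, 16), (29, 32, 9, d, 2, 16), (29, 32, 9, k, 2, 16), (29, 32, 9, p, 2, 16), (29, 32, 9, s, 2, 16), (29, 32, 9, t, 2, 16)}
Selection A ≠ s: {(1, 10, 11, c, 8, 28), (1, 10, 11, m, 8, 28), (11, 10, 8, c, 13, 40), (11, 10, 8, m, 13, 40), (18, 10, 9, c, 37, 37), (18, 10, 9, m, 37, 37), (29, 32, 9, a, 2, 16), (29, 32, 9, d, 2, 16), (29, 32, 9, k, 2, 16), (29, 32, 9, p, 2, 16), (29, 32, 9, t, 2, 16)}
π[D, C, A]: project onto (D, C, A) → {(1, 8, c), (1, 8, m), (11, 13, c), (11, 13, m), (18, 37, c), (18, 37, m), (29, 2, a), (29, 2, d), (29, 2, k), (29, 2, p), (29, 2, t)}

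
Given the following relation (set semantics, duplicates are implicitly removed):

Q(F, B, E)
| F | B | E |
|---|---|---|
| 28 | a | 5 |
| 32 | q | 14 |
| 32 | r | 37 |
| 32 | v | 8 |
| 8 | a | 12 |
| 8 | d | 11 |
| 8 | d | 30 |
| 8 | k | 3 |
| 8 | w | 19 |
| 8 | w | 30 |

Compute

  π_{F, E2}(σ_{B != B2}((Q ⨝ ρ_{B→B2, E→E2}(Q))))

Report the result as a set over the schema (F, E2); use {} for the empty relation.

{(32, 14), (32, 37), (32, 8), (8, 11), (8, 12), (8, 19), (8, 3), (8, 30)}

ρ[B→B2, E→E2]: schema becomes (F, B2, E2); tuples unchanged.
Joining Q and ρ_{B→B2, E→E2}(Q) on F yields {(28, a, 5, a, 5), (32, q, 14, q, 14), (32, q, 14, r, 37), (32, q, 14, v, 8), (32, r, 37, q, 14), (32, r, 37, r, 37), (32, r, 37, v, 8), (32, v, 8, q, 14), (32, v, 8, r, 37), (32, v, 8, v, 8), (8, a, 12, a, 12), (8, a, 12, d, 11), (8, a, 12, d, 30), (8, a, 12, k, 3), (8, a, 12, w, 19), (8, a, 12, w, 30), (8, d, 11, a, 12), (8, d, 11, d, 11), (8, d, 11, d, 30), (8, d, 11, k, 3), (8, d, 11, w, 19), (8, d, 11, w, 30), (8, d, 30, a, 12), (8, d, 30, d, 11), (8, d, 30, d, 30), (8, d, 30, k, 3), (8, d, 30, w, 19), (8, d, 30, w, 30), (8, k, 3, a, 12), (8, k, 3, d, 11), (8, k, 3, d, 30), (8, k, 3, k, 3), (8, k, 3, w, 19), (8, k, 3, w, 30), (8, w, 19, a, 12), (8, w, 19, d, 11), (8, w, 19, d, 30), (8, w, 19, k, 3), (8, w, 19, w, 19), (8, w, 19, w, 30), (8, w, 30, a, 12), (8, w, 30, d, 11), (8, w, 30, d, 30), (8, w, 30, k, 3), (8, w, 30, w, 19), (8, w, 30, w, 30)}.
Filtering on B != B2 leaves {(32, q, 14, r, 37), (32, q, 14, v, 8), (32, r, 37, q, 14), (32, r, 37, v, 8), (32, v, 8, q, 14), (32, v, 8, r, 37), (8, a, 12, d, 11), (8, a, 12, d, 30), (8, a, 12, k, 3), (8, a, 12, w, 19), (8, a, 12, w, 30), (8, d, 11, a, 12), (8, d, 11, k, 3), (8, d, 11, w, 19), (8, d, 11, w, 30), (8, d, 30, a, 12), (8, d, 30, k, 3), (8, d, 30, w, 19), (8, d, 30, w, 30), (8, k, 3, a, 12), (8, k, 3, d, 11), (8, k, 3, d, 30), (8, k, 3, w, 19), (8, k, 3, w, 30), (8, w, 19, a, 12), (8, w, 19, d, 11), (8, w, 19, d, 30), (8, w, 19, k, 3), (8, w, 30, a, 12), (8, w, 30, d, 11), (8, w, 30, d, 30), (8, w, 30, k, 3)}.
π[F, E2]: project onto (F, E2) (24 duplicate(s) eliminated) → {(32, 14), (32, 37), (32, 8), (8, 11), (8, 12), (8, 19), (8, 3), (8, 30)}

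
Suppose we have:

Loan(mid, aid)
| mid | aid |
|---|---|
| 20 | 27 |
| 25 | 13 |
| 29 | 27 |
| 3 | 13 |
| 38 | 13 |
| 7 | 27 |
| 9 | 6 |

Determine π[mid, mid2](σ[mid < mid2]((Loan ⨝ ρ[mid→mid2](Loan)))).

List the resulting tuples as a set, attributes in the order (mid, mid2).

ρ[mid→mid2]: schema becomes (mid2, aid); tuples unchanged.
Loan ⋈ ρ[mid→mid2](Loan) (natural join on aid): {(20, 27, 20), (20, 27, 29), (20, 27, 7), (25, 13, 25), (25, 13, 3), (25, 13, 38), (29, 27, 20), (29, 27, 29), (29, 27, 7), (3, 13, 25), (3, 13, 3), (3, 13, 38), (38, 13, 25), (38, 13, 3), (38, 13, 38), (7, 27, 20), (7, 27, 29), (7, 27, 7), (9, 6, 9)}
Apply σ_{mid < mid2}; surviving tuples: {(20, 27, 29), (25, 13, 38), (3, 13, 25), (3, 13, 38), (7, 27, 20), (7, 27, 29)}
Projecting to mid, mid2: {(20, 29), (25, 38), (3, 25), (3, 38), (7, 20), (7, 29)}

{(20, 29), (25, 38), (3, 25), (3, 38), (7, 20), (7, 29)}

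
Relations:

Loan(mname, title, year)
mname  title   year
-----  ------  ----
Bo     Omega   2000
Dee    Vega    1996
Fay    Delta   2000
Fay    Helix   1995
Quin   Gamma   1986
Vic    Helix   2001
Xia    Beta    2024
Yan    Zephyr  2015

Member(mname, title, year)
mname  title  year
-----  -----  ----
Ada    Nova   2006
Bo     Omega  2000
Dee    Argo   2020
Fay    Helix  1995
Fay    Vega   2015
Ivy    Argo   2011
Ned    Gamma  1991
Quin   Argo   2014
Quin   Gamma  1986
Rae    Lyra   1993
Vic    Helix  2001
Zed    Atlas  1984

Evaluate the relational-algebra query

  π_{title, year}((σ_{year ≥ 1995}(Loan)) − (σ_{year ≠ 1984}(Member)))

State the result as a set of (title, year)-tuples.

σ[year ≥ 1995]: keep tuples satisfying year ≥ 1995 → {(Bo, Omega, 2000), (Dee, Vega, 1996), (Fay, Delta, 2000), (Fay, Helix, 1995), (Vic, Helix, 2001), (Xia, Beta, 2024), (Yan, Zephyr, 2015)}
σ[year ≠ 1984]: keep tuples satisfying year ≠ 1984 → {(Ada, Nova, 2006), (Bo, Omega, 2000), (Dee, Argo, 2020), (Fay, Helix, 1995), (Fay, Vega, 2015), (Ivy, Argo, 2011), (Ned, Gamma, 1991), (Quin, Argo, 2014), (Quin, Gamma, 1986), (Rae, Lyra, 1993), (Vic, Helix, 2001)}
Difference: {(Bo, Omega, 2000), (Dee, Vega, 1996), (Fay, Delta, 2000), (Fay, Helix, 1995), (Vic, Helix, 2001), (Xia, Beta, 2024), (Yan, Zephyr, 2015)} with {(Ada, Nova, 2006), (Bo, Omega, 2000), (Dee, Argo, 2020), (Fay, Helix, 1995), (Fay, Vega, 2015), (Ivy, Argo, 2011), (Ned, Gamma, 1991), (Quin, Argo, 2014), (Quin, Gamma, 1986), (Rae, Lyra, 1993), (Vic, Helix, 2001)} → {(Dee, Vega, 1996), (Fay, Delta, 2000), (Xia, Beta, 2024), (Yan, Zephyr, 2015)}
Projecting to title, year: {(Beta, 2024), (Delta, 2000), (Vega, 1996), (Zephyr, 2015)}

{(Beta, 2024), (Delta, 2000), (Vega, 1996), (Zephyr, 2015)}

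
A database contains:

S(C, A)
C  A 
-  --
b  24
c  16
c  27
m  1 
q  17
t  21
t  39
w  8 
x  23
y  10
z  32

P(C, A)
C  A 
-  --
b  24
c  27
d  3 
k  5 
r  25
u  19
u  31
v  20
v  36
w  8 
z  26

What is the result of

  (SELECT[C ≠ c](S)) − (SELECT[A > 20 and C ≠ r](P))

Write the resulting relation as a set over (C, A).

{(m, 1), (q, 17), (t, 21), (t, 39), (w, 8), (x, 23), (y, 10), (z, 32)}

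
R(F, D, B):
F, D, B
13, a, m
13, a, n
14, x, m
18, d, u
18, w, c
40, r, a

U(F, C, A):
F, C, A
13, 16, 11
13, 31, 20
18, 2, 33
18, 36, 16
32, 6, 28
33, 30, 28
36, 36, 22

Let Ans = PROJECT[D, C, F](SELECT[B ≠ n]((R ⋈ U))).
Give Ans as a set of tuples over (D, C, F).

Joining R and U on F yields {(13, a, m, 16, 11), (13, a, m, 31, 20), (13, a, n, 16, 11), (13, a, n, 31, 20), (18, d, u, 2, 33), (18, d, u, 36, 16), (18, w, c, 2, 33), (18, w, c, 36, 16)}.
Filtering on B ≠ n leaves {(13, a, m, 16, 11), (13, a, m, 31, 20), (18, d, u, 2, 33), (18, d, u, 36, 16), (18, w, c, 2, 33), (18, w, c, 36, 16)}.
π[D, C, F]: project onto (D, C, F) → {(a, 16, 13), (a, 31, 13), (d, 2, 18), (d, 36, 18), (w, 2, 18), (w, 36, 18)}

{(a, 16, 13), (a, 31, 13), (d, 2, 18), (d, 36, 18), (w, 2, 18), (w, 36, 18)}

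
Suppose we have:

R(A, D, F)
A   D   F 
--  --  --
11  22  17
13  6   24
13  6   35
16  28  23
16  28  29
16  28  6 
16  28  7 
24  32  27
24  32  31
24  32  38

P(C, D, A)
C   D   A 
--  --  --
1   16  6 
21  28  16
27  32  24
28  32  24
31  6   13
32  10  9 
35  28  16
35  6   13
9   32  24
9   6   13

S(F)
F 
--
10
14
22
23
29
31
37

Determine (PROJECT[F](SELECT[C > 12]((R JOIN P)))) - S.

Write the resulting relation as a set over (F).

{24, 27, 35, 38, 6, 7}

Joining R and P on A, D yields {(13, 6, 24, 31), (13, 6, 24, 35), (13, 6, 24, 9), (13, 6, 35, 31), (13, 6, 35, 35), (13, 6, 35, 9), (16, 28, 23, 21), (16, 28, 23, 35), (16, 28, 29, 21), (16, 28, 29, 35), (16, 28, 6, 21), (16, 28, 6, 35), (16, 28, 7, 21), (16, 28, 7, 35), (24, 32, 27, 27), (24, 32, 27, 28), (24, 32, 27, 9), (24, 32, 31, 27), (24, 32, 31, 28), (24, 32, 31, 9), (24, 32, 38, 27), (24, 32, 38, 28), (24, 32, 38, 9)}.
Apply σ_{C > 12}; surviving tuples: {(13, 6, 24, 31), (13, 6, 24, 35), (13, 6, 35, 31), (13, 6, 35, 35), (16, 28, 23, 21), (16, 28, 23, 35), (16, 28, 29, 21), (16, 28, 29, 35), (16, 28, 6, 21), (16, 28, 6, 35), (16, 28, 7, 21), (16, 28, 7, 35), (24, 32, 27, 27), (24, 32, 27, 28), (24, 32, 31, 27), (24, 32, 31, 28), (24, 32, 38, 27), (24, 32, 38, 28)}
π[F]: project onto (F) (9 duplicate(s) eliminated) → {23, 24, 27, 29, 31, 35, 38, 6, 7}
Set difference of the two operands is {24, 27, 35, 38, 6, 7}.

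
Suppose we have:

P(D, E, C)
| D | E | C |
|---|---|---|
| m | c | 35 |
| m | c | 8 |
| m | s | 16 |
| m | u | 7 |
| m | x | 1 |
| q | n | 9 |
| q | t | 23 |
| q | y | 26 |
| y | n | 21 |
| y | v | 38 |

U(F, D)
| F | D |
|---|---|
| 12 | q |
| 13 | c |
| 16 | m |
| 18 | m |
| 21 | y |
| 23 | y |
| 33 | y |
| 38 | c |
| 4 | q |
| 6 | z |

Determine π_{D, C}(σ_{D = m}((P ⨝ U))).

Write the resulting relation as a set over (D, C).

Joining P and U on D yields {(m, c, 35, 16), (m, c, 35, 18), (m, c, 8, 16), (m, c, 8, 18), (m, s, 16, 16), (m, s, 16, 18), (m, u, 7, 16), (m, u, 7, 18), (m, x, 1, 16), (m, x, 1, 18), (q, n, 9, 12), (q, n, 9, 4), (q, t, 23, 12), (q, t, 23, 4), (q, y, 26, 12), (q, y, 26, 4), (y, n, 21, 21), (y, n, 21, 23), (y, n, 21, 33), (y, v, 38, 21), (y, v, 38, 23), (y, v, 38, 33)}.
Apply σ_{D = m}; surviving tuples: {(m, c, 35, 16), (m, c, 35, 18), (m, c, 8, 16), (m, c, 8, 18), (m, s, 16, 16), (m, s, 16, 18), (m, u, 7, 16), (m, u, 7, 18), (m, x, 1, 16), (m, x, 1, 18)}
Keep only column(s) D, C (5 duplicate(s) eliminated): {(m, 1), (m, 16), (m, 35), (m, 7), (m, 8)}

{(m, 1), (m, 16), (m, 35), (m, 7), (m, 8)}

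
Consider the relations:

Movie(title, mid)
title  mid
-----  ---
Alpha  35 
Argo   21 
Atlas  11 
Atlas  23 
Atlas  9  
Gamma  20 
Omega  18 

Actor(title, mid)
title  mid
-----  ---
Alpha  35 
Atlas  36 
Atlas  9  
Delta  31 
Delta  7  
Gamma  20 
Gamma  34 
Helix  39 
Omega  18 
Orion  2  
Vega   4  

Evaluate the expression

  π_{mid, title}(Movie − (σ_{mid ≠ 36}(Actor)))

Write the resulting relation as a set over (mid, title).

Filtering on mid ≠ 36 leaves {(Alpha, 35), (Atlas, 9), (Delta, 31), (Delta, 7), (Gamma, 20), (Gamma, 34), (Helix, 39), (Omega, 18), (Orion, 2), (Vega, 4)}.
Taking the difference: {(Argo, 21), (Atlas, 11), (Atlas, 23)}
π_{mid, title} gives {(11, Atlas), (21, Argo), (23, Atlas)}.

{(11, Atlas), (21, Argo), (23, Atlas)}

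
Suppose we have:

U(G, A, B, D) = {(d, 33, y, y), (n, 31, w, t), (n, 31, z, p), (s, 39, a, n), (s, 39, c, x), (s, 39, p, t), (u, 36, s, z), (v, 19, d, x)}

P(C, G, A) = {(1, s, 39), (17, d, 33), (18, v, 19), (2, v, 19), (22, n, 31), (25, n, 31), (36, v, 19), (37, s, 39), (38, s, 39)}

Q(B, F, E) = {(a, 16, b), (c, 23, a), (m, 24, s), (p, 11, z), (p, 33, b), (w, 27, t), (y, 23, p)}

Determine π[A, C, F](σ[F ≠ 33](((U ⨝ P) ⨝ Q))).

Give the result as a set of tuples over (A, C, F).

Joining U and P on G, A yields {(d, 33, y, y, 17), (n, 31, w, t, 22), (n, 31, w, t, 25), (n, 31, z, p, 22), (n, 31, z, p, 25), (s, 39, a, n, 1), (s, 39, a, n, 37), (s, 39, a, n, 38), (s, 39, c, x, 1), (s, 39, c, x, 37), (s, 39, c, x, 38), (s, 39, p, t, 1), (s, 39, p, t, 37), (s, 39, p, t, 38), (v, 19, d, x, 18), (v, 19, d, x, 2), (v, 19, d, x, 36)}.
Joining (U ⨝ P) and Q on B yields {(d, 33, y, y, 17, 23, p), (n, 31, w, t, 22, 27, t), (n, 31, w, t, 25, 27, t), (s, 39, a, n, 1, 16, b), (s, 39, a, n, 37, 16, b), (s, 39, a, n, 38, 16, b), (s, 39, c, x, 1, 23, a), (s, 39, c, x, 37, 23, a), (s, 39, c, x, 38, 23, a), (s, 39, p, t, 1, 11, z), (s, 39, p, t, 1, 33, b), (s, 39, p, t, 37, 11, z), (s, 39, p, t, 37, 33, b), (s, 39, p, t, 38, 11, z), (s, 39, p, t, 38, 33, b)}.
Selection F ≠ 33: {(d, 33, y, y, 17, 23, p), (n, 31, w, t, 22, 27, t), (n, 31, w, t, 25, 27, t), (s, 39, a, n, 1, 16, b), (s, 39, a, n, 37, 16, b), (s, 39, a, n, 38, 16, b), (s, 39, c, x, 1, 23, a), (s, 39, c, x, 37, 23, a), (s, 39, c, x, 38, 23, a), (s, 39, p, t, 1, 11, z), (s, 39, p, t, 37, 11, z), (s, 39, p, t, 38, 11, z)}
Keep only column(s) A, C, F: {(31, 22, 27), (31, 25, 27), (33, 17, 23), (39, 1, 11), (39, 1, 16), (39, 1, 23), (39, 37, 11), (39, 37, 16), (39, 37, 23), (39, 38, 11), (39, 38, 16), (39, 38, 23)}

{(31, 22, 27), (31, 25, 27), (33, 17, 23), (39, 1, 11), (39, 1, 16), (39, 1, 23), (39, 37, 11), (39, 37, 16), (39, 37, 23), (39, 38, 11), (39, 38, 16), (39, 38, 23)}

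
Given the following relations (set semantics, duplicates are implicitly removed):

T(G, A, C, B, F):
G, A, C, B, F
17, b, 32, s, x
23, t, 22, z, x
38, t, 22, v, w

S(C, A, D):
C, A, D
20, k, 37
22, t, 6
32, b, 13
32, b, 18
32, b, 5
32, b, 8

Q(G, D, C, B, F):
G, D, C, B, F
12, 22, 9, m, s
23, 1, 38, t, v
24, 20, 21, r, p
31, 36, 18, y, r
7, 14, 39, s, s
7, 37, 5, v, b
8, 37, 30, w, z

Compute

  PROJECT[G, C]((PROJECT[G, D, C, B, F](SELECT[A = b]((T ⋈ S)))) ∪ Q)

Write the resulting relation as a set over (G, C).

{(12, 9), (17, 32), (23, 38), (24, 21), (31, 18), (7, 39), (7, 5), (8, 30)}

T ⋈ S (natural join on A, C): {(17, b, 32, s, x, 13), (17, b, 32, s, x, 18), (17, b, 32, s, x, 5), (17, b, 32, s, x, 8), (23, t, 22, z, x, 6), (38, t, 22, v, w, 6)}
Selection A = b: {(17, b, 32, s, x, 13), (17, b, 32, s, x, 18), (17, b, 32, s, x, 5), (17, b, 32, s, x, 8)}
Keep only column(s) G, D, C, B, F: {(17, 13, 32, s, x), (17, 18, 32, s, x), (17, 5, 32, s, x), (17, 8, 32, s, x)}
Taking the union: {(12, 22, 9, m, s), (17, 13, 32, s, x), (17, 18, 32, s, x), (17, 5, 32, s, x), (17, 8, 32, s, x), (23, 1, 38, t, v), (24, 20, 21, r, p), (31, 36, 18, y, r), (7, 14, 39, s, s), (7, 37, 5, v, b), (8, 37, 30, w, z)}
Keep only column(s) G, C (3 duplicate(s) eliminated): {(12, 9), (17, 32), (23, 38), (24, 21), (31, 18), (7, 39), (7, 5), (8, 30)}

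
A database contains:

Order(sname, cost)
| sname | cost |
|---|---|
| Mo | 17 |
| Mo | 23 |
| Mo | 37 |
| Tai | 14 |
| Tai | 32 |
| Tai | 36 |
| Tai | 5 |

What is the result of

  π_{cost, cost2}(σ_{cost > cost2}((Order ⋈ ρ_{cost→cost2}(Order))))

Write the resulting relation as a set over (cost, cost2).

ρ[cost→cost2]: schema becomes (sname, cost2); tuples unchanged.
Natural join on sname: {(Mo, 17, 17), (Mo, 17, 23), (Mo, 17, 37), (Mo, 23, 17), (Mo, 23, 23), (Mo, 23, 37), (Mo, 37, 17), (Mo, 37, 23), (Mo, 37, 37), (Tai, 14, 14), (Tai, 14, 32), (Tai, 14, 36), (Tai, 14, 5), (Tai, 32, 14), (Tai, 32, 32), (Tai, 32, 36), (Tai, 32, 5), (Tai, 36, 14), (Tai, 36, 32), (Tai, 36, 36), (Tai, 36, 5), (Tai, 5, 14), (Tai, 5, 32), (Tai, 5, 36), (Tai, 5, 5)}
Apply σ_{cost > cost2}; surviving tuples: {(Mo, 23, 17), (Mo, 37, 17), (Mo, 37, 23), (Tai, 14, 5), (Tai, 32, 14), (Tai, 32, 5), (Tai, 36, 14), (Tai, 36, 32), (Tai, 36, 5)}
Keep only column(s) cost, cost2: {(14, 5), (23, 17), (32, 14), (32, 5), (36, 14), (36, 32), (36, 5), (37, 17), (37, 23)}

{(14, 5), (23, 17), (32, 14), (32, 5), (36, 14), (36, 32), (36, 5), (37, 17), (37, 23)}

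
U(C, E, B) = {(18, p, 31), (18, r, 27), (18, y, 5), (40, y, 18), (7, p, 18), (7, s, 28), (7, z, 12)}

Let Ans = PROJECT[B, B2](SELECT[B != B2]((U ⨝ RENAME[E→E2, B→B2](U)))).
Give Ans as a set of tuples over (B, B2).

{(12, 18), (12, 28), (18, 12), (18, 28), (27, 31), (27, 5), (28, 12), (28, 18), (31, 27), (31, 5), (5, 27), (5, 31)}

ρ[E→E2, B→B2]: schema becomes (C, E2, B2); tuples unchanged.
Joining U and RENAME[E→E2, B→B2](U) on C yields {(18, p, 31, p, 31), (18, p, 31, r, 27), (18, p, 31, y, 5), (18, r, 27, p, 31), (18, r, 27, r, 27), (18, r, 27, y, 5), (18, y, 5, p, 31), (18, y, 5, r, 27), (18, y, 5, y, 5), (40, y, 18, y, 18), (7, p, 18, p, 18), (7, p, 18, s, 28), (7, p, 18, z, 12), (7, s, 28, p, 18), (7, s, 28, s, 28), (7, s, 28, z, 12), (7, z, 12, p, 18), (7, z, 12, s, 28), (7, z, 12, z, 12)}.
Filtering on B != B2 leaves {(18, p, 31, r, 27), (18, p, 31, y, 5), (18, r, 27, p, 31), (18, r, 27, y, 5), (18, y, 5, p, 31), (18, y, 5, r, 27), (7, p, 18, s, 28), (7, p, 18, z, 12), (7, s, 28, p, 18), (7, s, 28, z, 12), (7, z, 12, p, 18), (7, z, 12, s, 28)}.
Projecting to B, B2: {(12, 18), (12, 28), (18, 12), (18, 28), (27, 31), (27, 5), (28, 12), (28, 18), (31, 27), (31, 5), (5, 27), (5, 31)}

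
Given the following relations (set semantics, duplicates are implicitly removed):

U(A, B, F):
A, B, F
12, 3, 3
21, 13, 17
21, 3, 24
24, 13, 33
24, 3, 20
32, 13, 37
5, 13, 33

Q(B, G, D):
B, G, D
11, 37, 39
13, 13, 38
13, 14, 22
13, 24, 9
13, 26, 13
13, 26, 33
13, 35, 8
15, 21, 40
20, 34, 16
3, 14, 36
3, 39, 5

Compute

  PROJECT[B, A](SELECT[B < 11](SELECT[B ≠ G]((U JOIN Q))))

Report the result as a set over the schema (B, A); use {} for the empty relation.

{(3, 12), (3, 21), (3, 24)}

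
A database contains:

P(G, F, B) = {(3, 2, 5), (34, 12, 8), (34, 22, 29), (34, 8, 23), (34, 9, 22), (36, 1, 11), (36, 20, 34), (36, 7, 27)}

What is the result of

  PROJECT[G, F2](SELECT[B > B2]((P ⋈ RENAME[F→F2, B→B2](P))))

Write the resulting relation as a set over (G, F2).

{(34, 12), (34, 8), (34, 9), (36, 1), (36, 7)}

ρ[F→F2, B→B2]: schema becomes (G, F2, B2); tuples unchanged.
Joining P and RENAME[F→F2, B→B2](P) on G yields {(3, 2, 5, 2, 5), (34, 12, 8, 12, 8), (34, 12, 8, 22, 29), (34, 12, 8, 8, 23), (34, 12, 8, 9, 22), (34, 22, 29, 12, 8), (34, 22, 29, 22, 29), (34, 22, 29, 8, 23), (34, 22, 29, 9, 22), (34, 8, 23, 12, 8), (34, 8, 23, 22, 29), (34, 8, 23, 8, 23), (34, 8, 23, 9, 22), (34, 9, 22, 12, 8), (34, 9, 22, 22, 29), (34, 9, 22, 8, 23), (34, 9, 22, 9, 22), (36, 1, 11, 1, 11), (36, 1, 11, 20, 34), (36, 1, 11, 7, 27), (36, 20, 34, 1, 11), (36, 20, 34, 20, 34), (36, 20, 34, 7, 27), (36, 7, 27, 1, 11), (36, 7, 27, 20, 34), (36, 7, 27, 7, 27)}.
Filtering on B > B2 leaves {(34, 22, 29, 12, 8), (34, 22, 29, 8, 23), (34, 22, 29, 9, 22), (34, 8, 23, 12, 8), (34, 8, 23, 9, 22), (34, 9, 22, 12, 8), (36, 20, 34, 1, 11), (36, 20, 34, 7, 27), (36, 7, 27, 1, 11)}.
Projecting to G, F2 (4 duplicate(s) eliminated): {(34, 12), (34, 8), (34, 9), (36, 1), (36, 7)}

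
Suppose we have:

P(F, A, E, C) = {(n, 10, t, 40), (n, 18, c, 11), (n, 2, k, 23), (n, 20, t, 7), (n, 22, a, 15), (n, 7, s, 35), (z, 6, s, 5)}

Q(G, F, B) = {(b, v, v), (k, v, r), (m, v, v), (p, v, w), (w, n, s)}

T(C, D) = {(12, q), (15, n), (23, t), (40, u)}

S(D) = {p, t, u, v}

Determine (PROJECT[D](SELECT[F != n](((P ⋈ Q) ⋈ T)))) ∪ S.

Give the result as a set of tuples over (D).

Joining P and Q on F yields {(n, 10, t, 40, w, s), (n, 18, c, 11, w, s), (n, 2, k, 23, w, s), (n, 20, t, 7, w, s), (n, 22, a, 15, w, s), (n, 7, s, 35, w, s)}.
Joining (P ⋈ Q) and T on C yields {(n, 10, t, 40, w, s, u), (n, 2, k, 23, w, s, t), (n, 22, a, 15, w, s, n)}.
Selection F != n: {}
Keep only column(s) D: {}
Taking the union: {p, t, u, v}

{p, t, u, v}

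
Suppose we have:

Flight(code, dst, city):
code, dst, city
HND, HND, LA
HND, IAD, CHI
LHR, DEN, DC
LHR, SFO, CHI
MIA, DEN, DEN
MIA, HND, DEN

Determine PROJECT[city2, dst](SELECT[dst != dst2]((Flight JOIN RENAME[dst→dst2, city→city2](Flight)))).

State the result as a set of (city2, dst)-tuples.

ρ[dst→dst2, city→city2]: schema becomes (code, dst2, city2); tuples unchanged.
Natural join on code: {(HND, HND, LA, HND, LA), (HND, HND, LA, IAD, CHI), (HND, IAD, CHI, HND, LA), (HND, IAD, CHI, IAD, CHI), (LHR, DEN, DC, DEN, DC), (LHR, DEN, DC, SFO, CHI), (LHR, SFO, CHI, DEN, DC), (LHR, SFO, CHI, SFO, CHI), (MIA, DEN, DEN, DEN, DEN), (MIA, DEN, DEN, HND, DEN), (MIA, HND, DEN, DEN, DEN), (MIA, HND, DEN, HND, DEN)}
Selection dst != dst2: {(HND, HND, LA, IAD, CHI), (HND, IAD, CHI, HND, LA), (LHR, DEN, DC, SFO, CHI), (LHR, SFO, CHI, DEN, DC), (MIA, DEN, DEN, HND, DEN), (MIA, HND, DEN, DEN, DEN)}
Keep only column(s) city2, dst: {(CHI, DEN), (CHI, HND), (DC, SFO), (DEN, DEN), (DEN, HND), (LA, IAD)}

{(CHI, DEN), (CHI, HND), (DC, SFO), (DEN, DEN), (DEN, HND), (LA, IAD)}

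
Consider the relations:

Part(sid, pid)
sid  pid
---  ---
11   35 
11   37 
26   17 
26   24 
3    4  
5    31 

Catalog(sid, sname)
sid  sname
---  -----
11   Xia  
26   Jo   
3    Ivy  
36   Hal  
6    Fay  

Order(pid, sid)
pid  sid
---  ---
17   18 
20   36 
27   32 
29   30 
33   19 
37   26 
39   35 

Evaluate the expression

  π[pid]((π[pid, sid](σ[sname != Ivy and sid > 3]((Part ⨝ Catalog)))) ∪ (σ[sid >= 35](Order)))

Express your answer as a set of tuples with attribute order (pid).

Part ⋈ Catalog (natural join on sid): {(11, 35, Xia), (11, 37, Xia), (26, 17, Jo), (26, 24, Jo), (3, 4, Ivy)}
σ[sname != Ivy and sid > 3]: keep tuples satisfying sname != Ivy and sid > 3 → {(11, 35, Xia), (11, 37, Xia), (26, 17, Jo), (26, 24, Jo)}
Projecting to pid, sid: {(17, 26), (24, 26), (35, 11), (37, 11)}
σ[sid >= 35]: keep tuples satisfying sid >= 35 → {(20, 36), (39, 35)}
Taking the union: {(17, 26), (20, 36), (24, 26), (35, 11), (37, 11), (39, 35)}
Projecting to pid: {17, 20, 24, 35, 37, 39}

{17, 20, 24, 35, 37, 39}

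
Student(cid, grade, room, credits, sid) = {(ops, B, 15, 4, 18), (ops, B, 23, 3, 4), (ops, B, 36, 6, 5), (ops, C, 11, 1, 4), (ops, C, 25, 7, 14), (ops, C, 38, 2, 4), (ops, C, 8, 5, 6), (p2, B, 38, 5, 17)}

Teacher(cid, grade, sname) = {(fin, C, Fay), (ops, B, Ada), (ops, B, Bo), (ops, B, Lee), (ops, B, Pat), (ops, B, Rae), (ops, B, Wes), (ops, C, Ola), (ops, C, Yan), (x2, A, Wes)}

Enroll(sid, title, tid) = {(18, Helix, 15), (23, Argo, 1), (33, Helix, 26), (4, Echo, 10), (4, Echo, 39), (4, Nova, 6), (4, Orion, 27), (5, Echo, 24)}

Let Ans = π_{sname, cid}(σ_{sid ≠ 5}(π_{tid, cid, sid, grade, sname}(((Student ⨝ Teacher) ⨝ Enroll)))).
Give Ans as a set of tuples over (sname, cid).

{(Ada, ops), (Bo, ops), (Lee, ops), (Ola, ops), (Pat, ops), (Rae, ops), (Wes, ops), (Yan, ops)}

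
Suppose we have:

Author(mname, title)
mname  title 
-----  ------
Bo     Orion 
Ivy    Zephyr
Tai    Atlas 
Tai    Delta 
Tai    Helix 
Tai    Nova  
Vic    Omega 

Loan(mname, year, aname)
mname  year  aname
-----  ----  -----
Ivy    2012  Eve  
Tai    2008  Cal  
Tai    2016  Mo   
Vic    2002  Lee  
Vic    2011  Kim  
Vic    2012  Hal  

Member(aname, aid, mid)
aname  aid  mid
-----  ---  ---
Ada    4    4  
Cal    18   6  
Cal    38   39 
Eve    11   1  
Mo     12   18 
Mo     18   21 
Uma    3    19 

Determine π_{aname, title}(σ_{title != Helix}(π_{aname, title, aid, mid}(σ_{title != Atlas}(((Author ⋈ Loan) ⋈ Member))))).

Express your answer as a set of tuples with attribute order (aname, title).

Author ⋈ Loan (natural join on mname): {(Ivy, Zephyr, 2012, Eve), (Tai, Atlas, 2008, Cal), (Tai, Atlas, 2016, Mo), (Tai, Delta, 2008, Cal), (Tai, Delta, 2016, Mo), (Tai, Helix, 2008, Cal), (Tai, Helix, 2016, Mo), (Tai, Nova, 2008, Cal), (Tai, Nova, 2016, Mo), (Vic, Omega, 2002, Lee), (Vic, Omega, 2011, Kim), (Vic, Omega, 2012, Hal)}
(Author ⋈ Loan) ⋈ Member (natural join on aname): {(Ivy, Zephyr, 2012, Eve, 11, 1), (Tai, Atlas, 2008, Cal, 18, 6), (Tai, Atlas, 2008, Cal, 38, 39), (Tai, Atlas, 2016, Mo, 12, 18), (Tai, Atlas, 2016, Mo, 18, 21), (Tai, Delta, 2008, Cal, 18, 6), (Tai, Delta, 2008, Cal, 38, 39), (Tai, Delta, 2016, Mo, 12, 18), (Tai, Delta, 2016, Mo, 18, 21), (Tai, Helix, 2008, Cal, 18, 6), (Tai, Helix, 2008, Cal, 38, 39), (Tai, Helix, 2016, Mo, 12, 18), (Tai, Helix, 2016, Mo, 18, 21), (Tai, Nova, 2008, Cal, 18, 6), (Tai, Nova, 2008, Cal, 38, 39), (Tai, Nova, 2016, Mo, 12, 18), (Tai, Nova, 2016, Mo, 18, 21)}
Apply σ_{title != Atlas}; surviving tuples: {(Ivy, Zephyr, 2012, Eve, 11, 1), (Tai, Delta, 2008, Cal, 18, 6), (Tai, Delta, 2008, Cal, 38, 39), (Tai, Delta, 2016, Mo, 12, 18), (Tai, Delta, 2016, Mo, 18, 21), (Tai, Helix, 2008, Cal, 18, 6), (Tai, Helix, 2008, Cal, 38, 39), (Tai, Helix, 2016, Mo, 12, 18), (Tai, Helix, 2016, Mo, 18, 21), (Tai, Nova, 2008, Cal, 18, 6), (Tai, Nova, 2008, Cal, 38, 39), (Tai, Nova, 2016, Mo, 12, 18), (Tai, Nova, 2016, Mo, 18, 21)}
π[aname, title, aid, mid]: project onto (aname, title, aid, mid) → {(Cal, Delta, 18, 6), (Cal, Delta, 38, 39), (Cal, Helix, 18, 6), (Cal, Helix, 38, 39), (Cal, Nova, 18, 6), (Cal, Nova, 38, 39), (Eve, Zephyr, 11, 1), (Mo, Delta, 12, 18), (Mo, Delta, 18, 21), (Mo, Helix, 12, 18), (Mo, Helix, 18, 21), (Mo, Nova, 12, 18), (Mo, Nova, 18, 21)}
Apply σ_{title != Helix}; surviving tuples: {(Cal, Delta, 18, 6), (Cal, Delta, 38, 39), (Cal, Nova, 18, 6), (Cal, Nova, 38, 39), (Eve, Zephyr, 11, 1), (Mo, Delta, 12, 18), (Mo, Delta, 18, 21), (Mo, Nova, 12, 18), (Mo, Nova, 18, 21)}
π[aname, title]: project onto (aname, title) (4 duplicate(s) eliminated) → {(Cal, Delta), (Cal, Nova), (Eve, Zephyr), (Mo, Delta), (Mo, Nova)}

{(Cal, Delta), (Cal, Nova), (Eve, Zephyr), (Mo, Delta), (Mo, Nova)}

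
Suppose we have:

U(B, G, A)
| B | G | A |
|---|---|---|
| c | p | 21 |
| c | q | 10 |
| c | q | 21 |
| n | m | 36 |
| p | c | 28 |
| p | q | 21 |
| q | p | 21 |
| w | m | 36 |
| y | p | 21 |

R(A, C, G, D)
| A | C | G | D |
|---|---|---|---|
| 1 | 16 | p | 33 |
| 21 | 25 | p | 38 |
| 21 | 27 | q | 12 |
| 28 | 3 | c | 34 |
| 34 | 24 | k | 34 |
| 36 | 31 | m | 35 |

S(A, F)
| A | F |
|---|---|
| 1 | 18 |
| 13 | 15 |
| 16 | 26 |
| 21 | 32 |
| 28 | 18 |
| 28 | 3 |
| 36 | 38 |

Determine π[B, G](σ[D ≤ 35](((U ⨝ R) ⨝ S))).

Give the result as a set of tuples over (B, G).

{(c, q), (n, m), (p, c), (p, q), (w, m)}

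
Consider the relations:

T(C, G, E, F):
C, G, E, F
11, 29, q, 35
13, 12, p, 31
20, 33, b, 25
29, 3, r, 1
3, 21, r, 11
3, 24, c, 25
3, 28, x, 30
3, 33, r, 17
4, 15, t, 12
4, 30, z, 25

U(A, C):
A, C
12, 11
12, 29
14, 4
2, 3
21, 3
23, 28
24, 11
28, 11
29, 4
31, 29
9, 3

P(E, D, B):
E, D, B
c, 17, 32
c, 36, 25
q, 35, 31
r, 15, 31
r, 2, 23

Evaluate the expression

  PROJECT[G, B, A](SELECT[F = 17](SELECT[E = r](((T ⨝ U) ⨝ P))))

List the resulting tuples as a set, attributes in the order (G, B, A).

{(33, 23, 2), (33, 23, 21), (33, 23, 9), (33, 31, 2), (33, 31, 21), (33, 31, 9)}

Natural join on C: {(11, 29, q, 35, 12), (11, 29, q, 35, 24), (11, 29, q, 35, 28), (29, 3, r, 1, 12), (29, 3, r, 1, 31), (3, 21, r, 11, 2), (3, 21, r, 11, 21), (3, 21, r, 11, 9), (3, 24, c, 25, 2), (3, 24, c, 25, 21), (3, 24, c, 25, 9), (3, 28, x, 30, 2), (3, 28, x, 30, 21), (3, 28, x, 30, 9), (3, 33, r, 17, 2), (3, 33, r, 17, 21), (3, 33, r, 17, 9), (4, 15, t, 12, 14), (4, 15, t, 12, 29), (4, 30, z, 25, 14), (4, 30, z, 25, 29)}
Natural join on E: {(11, 29, q, 35, 12, 35, 31), (11, 29, q, 35, 24, 35, 31), (11, 29, q, 35, 28, 35, 31), (29, 3, r, 1, 12, 15, 31), (29, 3, r, 1, 12, 2, 23), (29, 3, r, 1, 31, 15, 31), (29, 3, r, 1, 31, 2, 23), (3, 21, r, 11, 2, 15, 31), (3, 21, r, 11, 2, 2, 23), (3, 21, r, 11, 21, 15, 31), (3, 21, r, 11, 21, 2, 23), (3, 21, r, 11, 9, 15, 31), (3, 21, r, 11, 9, 2, 23), (3, 24, c, 25, 2, 17, 32), (3, 24, c, 25, 2, 36, 25), (3, 24, c, 25, 21, 17, 32), (3, 24, c, 25, 21, 36, 25), (3, 24, c, 25, 9, 17, 32), (3, 24, c, 25, 9, 36, 25), (3, 33, r, 17, 2, 15, 31), (3, 33, r, 17, 2, 2, 23), (3, 33, r, 17, 21, 15, 31), (3, 33, r, 17, 21, 2, 23), (3, 33, r, 17, 9, 15, 31), (3, 33, r, 17, 9, 2, 23)}
Selection E = r: {(29, 3, r, 1, 12, 15, 31), (29, 3, r, 1, 12, 2, 23), (29, 3, r, 1, 31, 15, 31), (29, 3, r, 1, 31, 2, 23), (3, 21, r, 11, 2, 15, 31), (3, 21, r, 11, 2, 2, 23), (3, 21, r, 11, 21, 15, 31), (3, 21, r, 11, 21, 2, 23), (3, 21, r, 11, 9, 15, 31), (3, 21, r, 11, 9, 2, 23), (3, 33, r, 17, 2, 15, 31), (3, 33, r, 17, 2, 2, 23), (3, 33, r, 17, 21, 15, 31), (3, 33, r, 17, 21, 2, 23), (3, 33, r, 17, 9, 15, 31), (3, 33, r, 17, 9, 2, 23)}
Selection F = 17: {(3, 33, r, 17, 2, 15, 31), (3, 33, r, 17, 2, 2, 23), (3, 33, r, 17, 21, 15, 31), (3, 33, r, 17, 21, 2, 23), (3, 33, r, 17, 9, 15, 31), (3, 33, r, 17, 9, 2, 23)}
π_{G, B, A} gives {(33, 23, 2), (33, 23, 21), (33, 23, 9), (33, 31, 2), (33, 31, 21), (33, 31, 9)}.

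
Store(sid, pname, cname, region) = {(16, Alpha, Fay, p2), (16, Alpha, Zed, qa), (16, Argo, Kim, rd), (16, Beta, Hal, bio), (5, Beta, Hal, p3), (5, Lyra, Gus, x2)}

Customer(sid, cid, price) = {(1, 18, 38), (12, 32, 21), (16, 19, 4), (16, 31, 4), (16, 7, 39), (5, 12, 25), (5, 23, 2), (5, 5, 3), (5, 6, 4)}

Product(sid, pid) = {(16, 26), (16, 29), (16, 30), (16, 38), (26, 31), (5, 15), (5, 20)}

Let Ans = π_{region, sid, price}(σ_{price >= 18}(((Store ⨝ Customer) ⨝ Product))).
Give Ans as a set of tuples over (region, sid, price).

Joining Store and Customer on sid yields {(16, Alpha, Fay, p2, 19, 4), (16, Alpha, Fay, p2, 31, 4), (16, Alpha, Fay, p2, 7, 39), (16, Alpha, Zed, qa, 19, 4), (16, Alpha, Zed, qa, 31, 4), (16, Alpha, Zed, qa, 7, 39), (16, Argo, Kim, rd, 19, 4), (16, Argo, Kim, rd, 31, 4), (16, Argo, Kim, rd, 7, 39), (16, Beta, Hal, bio, 19, 4), (16, Beta, Hal, bio, 31, 4), (16, Beta, Hal, bio, 7, 39), (5, Beta, Hal, p3, 12, 25), (5, Beta, Hal, p3, 23, 2), (5, Beta, Hal, p3, 5, 3), (5, Beta, Hal, p3, 6, 4), (5, Lyra, Gus, x2, 12, 25), (5, Lyra, Gus, x2, 23, 2), (5, Lyra, Gus, x2, 5, 3), (5, Lyra, Gus, x2, 6, 4)}.
Joining (Store ⨝ Customer) and Product on sid yields {(16, Alpha, Fay, p2, 19, 4, 26), (16, Alpha, Fay, p2, 19, 4, 29), (16, Alpha, Fay, p2, 19, 4, 30), (16, Alpha, Fay, p2, 19, 4, 38), (16, Alpha, Fay, p2, 31, 4, 26), (16, Alpha, Fay, p2, 31, 4, 29), (16, Alpha, Fay, p2, 31, 4, 30), (16, Alpha, Fay, p2, 31, 4, 38), (16, Alpha, Fay, p2, 7, 39, 26), (16, Alpha, Fay, p2, 7, 39, 29), (16, Alpha, Fay, p2, 7, 39, 30), (16, Alpha, Fay, p2, 7, 39, 38), (16, Alpha, Zed, qa, 19, 4, 26), (16, Alpha, Zed, qa, 19, 4, 29), (16, Alpha, Zed, qa, 19, 4, 30), (16, Alpha, Zed, qa, 19, 4, 38), (16, Alpha, Zed, qa, 31, 4, 26), (16, Alpha, Zed, qa, 31, 4, 29), (16, Alpha, Zed, qa, 31, 4, 30), (16, Alpha, Zed, qa, 31, 4, 38), (16, Alpha, Zed, qa, 7, 39, 26), (16, Alpha, Zed, qa, 7, 39, 29), (16, Alpha, Zed, qa, 7, 39, 30), (16, Alpha, Zed, qa, 7, 39, 38), (16, Argo, Kim, rd, 19, 4, 26), (16, Argo, Kim, rd, 19, 4, 29), (16, Argo, Kim, rd, 19, 4, 30), (16, Argo, Kim, rd, 19, 4, 38), (16, Argo, Kim, rd, 31, 4, 26), (16, Argo, Kim, rd, 31, 4, 29), (16, Argo, Kim, rd, 31, 4, 30), (16, Argo, Kim, rd, 31, 4, 38), (16, Argo, Kim, rd, 7, 39, 26), (16, Argo, Kim, rd, 7, 39, 29), (16, Argo, Kim, rd, 7, 39, 30), (16, Argo, Kim, rd, 7, 39, 38), (16, Beta, Hal, bio, 19, 4, 26), (16, Beta, Hal, bio, 19, 4, 29), (16, Beta, Hal, bio, 19, 4, 30), (16, Beta, Hal, bio, 19, 4, 38), (16, Beta, Hal, bio, 31, 4, 26), (16, Beta, Hal, bio, 31, 4, 29), (16, Beta, Hal, bio, 31, 4, 30), (16, Beta, Hal, bio, 31, 4, 38), (16, Beta, Hal, bio, 7, 39, 26), (16, Beta, Hal, bio, 7, 39, 29), (16, Beta, Hal, bio, 7, 39, 30), (16, Beta, Hal, bio, 7, 39, 38), (5, Beta, Hal, p3, 12, 25, 15), (5, Beta, Hal, p3, 12, 25, 20), (5, Beta, Hal, p3, 23, 2, 15), (5, Beta, Hal, p3, 23, 2, 20), (5, Beta, Hal, p3, 5, 3, 15), (5, Beta, Hal, p3, 5, 3, 20), (5, Beta, Hal, p3, 6, 4, 15), (5, Beta, Hal, p3, 6, 4, 20), (5, Lyra, Gus, x2, 12, 25, 15), (5, Lyra, Gus, x2, 12, 25, 20), (5, Lyra, Gus, x2, 23, 2, 15), (5, Lyra, Gus, x2, 23, 2, 20), (5, Lyra, Gus, x2, 5, 3, 15), (5, Lyra, Gus, x2, 5, 3, 20), (5, Lyra, Gus, x2, 6, 4, 15), (5, Lyra, Gus, x2, 6, 4, 20)}.
Filtering on price >= 18 leaves {(16, Alpha, Fay, p2, 7, 39, 26), (16, Alpha, Fay, p2, 7, 39, 29), (16, Alpha, Fay, p2, 7, 39, 30), (16, Alpha, Fay, p2, 7, 39, 38), (16, Alpha, Zed, qa, 7, 39, 26), (16, Alpha, Zed, qa, 7, 39, 29), (16, Alpha, Zed, qa, 7, 39, 30), (16, Alpha, Zed, qa, 7, 39, 38), (16, Argo, Kim, rd, 7, 39, 26), (16, Argo, Kim, rd, 7, 39, 29), (16, Argo, Kim, rd, 7, 39, 30), (16, Argo, Kim, rd, 7, 39, 38), (16, Beta, Hal, bio, 7, 39, 26), (16, Beta, Hal, bio, 7, 39, 29), (16, Beta, Hal, bio, 7, 39, 30), (16, Beta, Hal, bio, 7, 39, 38), (5, Beta, Hal, p3, 12, 25, 15), (5, Beta, Hal, p3, 12, 25, 20), (5, Lyra, Gus, x2, 12, 25, 15), (5, Lyra, Gus, x2, 12, 25, 20)}.
π[region, sid, price]: project onto (region, sid, price) (14 duplicate(s) eliminated) → {(bio, 16, 39), (p2, 16, 39), (p3, 5, 25), (qa, 16, 39), (rd, 16, 39), (x2, 5, 25)}

{(bio, 16, 39), (p2, 16, 39), (p3, 5, 25), (qa, 16, 39), (rd, 16, 39), (x2, 5, 25)}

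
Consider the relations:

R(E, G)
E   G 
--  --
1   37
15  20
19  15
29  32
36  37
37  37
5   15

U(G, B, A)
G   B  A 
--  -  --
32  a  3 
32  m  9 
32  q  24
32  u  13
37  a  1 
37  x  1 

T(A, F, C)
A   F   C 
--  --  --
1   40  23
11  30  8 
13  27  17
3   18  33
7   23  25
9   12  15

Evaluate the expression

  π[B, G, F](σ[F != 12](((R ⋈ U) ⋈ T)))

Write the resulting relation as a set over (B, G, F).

{(a, 32, 18), (a, 37, 40), (u, 32, 27), (x, 37, 40)}

Joining R and U on G yields {(1, 37, a, 1), (1, 37, x, 1), (29, 32, a, 3), (29, 32, m, 9), (29, 32, q, 24), (29, 32, u, 13), (36, 37, a, 1), (36, 37, x, 1), (37, 37, a, 1), (37, 37, x, 1)}.
Joining (R ⋈ U) and T on A yields {(1, 37, a, 1, 40, 23), (1, 37, x, 1, 40, 23), (29, 32, a, 3, 18, 33), (29, 32, m, 9, 12, 15), (29, 32, u, 13, 27, 17), (36, 37, a, 1, 40, 23), (36, 37, x, 1, 40, 23), (37, 37, a, 1, 40, 23), (37, 37, x, 1, 40, 23)}.
Apply σ_{F != 12}; surviving tuples: {(1, 37, a, 1, 40, 23), (1, 37, x, 1, 40, 23), (29, 32, a, 3, 18, 33), (29, 32, u, 13, 27, 17), (36, 37, a, 1, 40, 23), (36, 37, x, 1, 40, 23), (37, 37, a, 1, 40, 23), (37, 37, x, 1, 40, 23)}
π[B, G, F]: project onto (B, G, F) (4 duplicate(s) eliminated) → {(a, 32, 18), (a, 37, 40), (u, 32, 27), (x, 37, 40)}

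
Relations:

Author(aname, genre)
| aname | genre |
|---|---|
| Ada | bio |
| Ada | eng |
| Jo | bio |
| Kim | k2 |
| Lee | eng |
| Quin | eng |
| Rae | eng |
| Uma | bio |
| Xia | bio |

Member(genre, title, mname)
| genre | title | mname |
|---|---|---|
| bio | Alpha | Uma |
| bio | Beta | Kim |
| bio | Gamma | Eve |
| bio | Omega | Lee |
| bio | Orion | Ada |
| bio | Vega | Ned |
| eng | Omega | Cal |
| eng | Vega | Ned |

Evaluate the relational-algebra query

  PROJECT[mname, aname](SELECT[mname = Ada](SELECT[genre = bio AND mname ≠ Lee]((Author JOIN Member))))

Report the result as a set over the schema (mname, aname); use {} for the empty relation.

{(Ada, Ada), (Ada, Jo), (Ada, Uma), (Ada, Xia)}

Author ⋈ Member (natural join on genre): {(Ada, bio, Alpha, Uma), (Ada, bio, Beta, Kim), (Ada, bio, Gamma, Eve), (Ada, bio, Omega, Lee), (Ada, bio, Orion, Ada), (Ada, bio, Vega, Ned), (Ada, eng, Omega, Cal), (Ada, eng, Vega, Ned), (Jo, bio, Alpha, Uma), (Jo, bio, Beta, Kim), (Jo, bio, Gamma, Eve), (Jo, bio, Omega, Lee), (Jo, bio, Orion, Ada), (Jo, bio, Vega, Ned), (Lee, eng, Omega, Cal), (Lee, eng, Vega, Ned), (Quin, eng, Omega, Cal), (Quin, eng, Vega, Ned), (Rae, eng, Omega, Cal), (Rae, eng, Vega, Ned), (Uma, bio, Alpha, Uma), (Uma, bio, Beta, Kim), (Uma, bio, Gamma, Eve), (Uma, bio, Omega, Lee), (Uma, bio, Orion, Ada), (Uma, bio, Vega, Ned), (Xia, bio, Alpha, Uma), (Xia, bio, Beta, Kim), (Xia, bio, Gamma, Eve), (Xia, bio, Omega, Lee), (Xia, bio, Orion, Ada), (Xia, bio, Vega, Ned)}
Selection genre = bio AND mname ≠ Lee: {(Ada, bio, Alpha, Uma), (Ada, bio, Beta, Kim), (Ada, bio, Gamma, Eve), (Ada, bio, Orion, Ada), (Ada, bio, Vega, Ned), (Jo, bio, Alpha, Uma), (Jo, bio, Beta, Kim), (Jo, bio, Gamma, Eve), (Jo, bio, Orion, Ada), (Jo, bio, Vega, Ned), (Uma, bio, Alpha, Uma), (Uma, bio, Beta, Kim), (Uma, bio, Gamma, Eve), (Uma, bio, Orion, Ada), (Uma, bio, Vega, Ned), (Xia, bio, Alpha, Uma), (Xia, bio, Beta, Kim), (Xia, bio, Gamma, Eve), (Xia, bio, Orion, Ada), (Xia, bio, Vega, Ned)}
Selection mname = Ada: {(Ada, bio, Orion, Ada), (Jo, bio, Orion, Ada), (Uma, bio, Orion, Ada), (Xia, bio, Orion, Ada)}
π[mname, aname]: project onto (mname, aname) → {(Ada, Ada), (Ada, Jo), (Ada, Uma), (Ada, Xia)}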